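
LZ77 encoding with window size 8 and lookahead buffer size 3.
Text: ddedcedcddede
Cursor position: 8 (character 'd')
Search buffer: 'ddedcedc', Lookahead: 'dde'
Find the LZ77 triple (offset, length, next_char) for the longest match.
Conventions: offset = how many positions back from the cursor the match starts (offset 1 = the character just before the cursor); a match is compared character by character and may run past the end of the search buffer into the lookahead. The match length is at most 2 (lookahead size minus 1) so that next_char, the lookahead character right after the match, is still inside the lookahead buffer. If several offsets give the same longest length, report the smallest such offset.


Try each offset into the search buffer:
  offset=1 (pos 7, char 'c'): match length 0
  offset=2 (pos 6, char 'd'): match length 1
  offset=3 (pos 5, char 'e'): match length 0
  offset=4 (pos 4, char 'c'): match length 0
  offset=5 (pos 3, char 'd'): match length 1
  offset=6 (pos 2, char 'e'): match length 0
  offset=7 (pos 1, char 'd'): match length 1
  offset=8 (pos 0, char 'd'): match length 2
Longest match has length 2 at offset 8.
next_char = character at position 8 + 2 = 10 -> 'e'

Best match: offset=8, length=2 (matching 'dd' starting at position 0)
LZ77 triple: (8, 2, 'e')


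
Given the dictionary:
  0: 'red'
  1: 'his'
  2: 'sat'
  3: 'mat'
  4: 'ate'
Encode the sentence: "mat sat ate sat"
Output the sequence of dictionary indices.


Look up each word in the dictionary:
  'mat' -> 3
  'sat' -> 2
  'ate' -> 4
  'sat' -> 2

Encoded: [3, 2, 4, 2]


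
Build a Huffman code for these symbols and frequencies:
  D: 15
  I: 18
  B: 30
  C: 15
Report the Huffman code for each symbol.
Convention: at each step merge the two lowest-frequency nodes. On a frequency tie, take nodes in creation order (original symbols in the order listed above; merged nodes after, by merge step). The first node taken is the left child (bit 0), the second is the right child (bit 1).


Huffman tree construction:
Step 1: Merge D(15) + C(15) = 30
Step 2: Merge I(18) + B(30) = 48
Step 3: Merge (D+C)(30) + (I+B)(48) = 78
Read each symbol's code off the tree from the root (left child = 0, right child = 1).

Codes:
  D: 00 (length 2)
  I: 10 (length 2)
  B: 11 (length 2)
  C: 01 (length 2)
Average code length: 156/78 = 2.0000 bits/symbol


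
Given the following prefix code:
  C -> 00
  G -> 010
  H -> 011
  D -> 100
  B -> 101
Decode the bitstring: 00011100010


Decoding step by step:
Bits 00 -> C
Bits 011 -> H
Bits 100 -> D
Bits 010 -> G


Decoded message: CHDG


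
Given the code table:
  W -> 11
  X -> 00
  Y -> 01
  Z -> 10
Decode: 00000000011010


Decoding:
00 -> X
00 -> X
00 -> X
00 -> X
01 -> Y
10 -> Z
10 -> Z


Result: XXXXYZZ


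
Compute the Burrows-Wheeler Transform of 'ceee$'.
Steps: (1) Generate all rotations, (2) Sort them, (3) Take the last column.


Rotations (sorted):
  0: $ceee -> last char: e
  1: ceee$ -> last char: $
  2: e$cee -> last char: e
  3: ee$ce -> last char: e
  4: eee$c -> last char: c


BWT = e$eec


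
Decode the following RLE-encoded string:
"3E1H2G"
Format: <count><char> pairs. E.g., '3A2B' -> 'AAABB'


Expanding each <count><char> pair:
  3E -> 'EEE'
  1H -> 'H'
  2G -> 'GG'

Decoded = EEEHGG


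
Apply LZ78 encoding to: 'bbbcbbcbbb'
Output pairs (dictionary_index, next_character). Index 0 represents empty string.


LZ78 encoding steps:
Dictionary: {0: ''}
Step 1: w='' (idx 0), next='b' -> output (0, 'b'), add 'b' as idx 1
Step 2: w='b' (idx 1), next='b' -> output (1, 'b'), add 'bb' as idx 2
Step 3: w='' (idx 0), next='c' -> output (0, 'c'), add 'c' as idx 3
Step 4: w='bb' (idx 2), next='c' -> output (2, 'c'), add 'bbc' as idx 4
Step 5: w='bb' (idx 2), next='b' -> output (2, 'b'), add 'bbb' as idx 5


Encoded: [(0, 'b'), (1, 'b'), (0, 'c'), (2, 'c'), (2, 'b')]


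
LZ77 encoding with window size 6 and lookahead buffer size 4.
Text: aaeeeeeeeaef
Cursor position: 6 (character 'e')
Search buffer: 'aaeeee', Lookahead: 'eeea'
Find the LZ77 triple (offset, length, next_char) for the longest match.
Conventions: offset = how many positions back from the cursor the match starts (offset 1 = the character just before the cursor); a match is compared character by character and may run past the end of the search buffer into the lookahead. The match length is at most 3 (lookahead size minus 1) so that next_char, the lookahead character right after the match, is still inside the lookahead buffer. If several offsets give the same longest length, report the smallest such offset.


Try each offset into the search buffer:
  offset=1 (pos 5, char 'e'): match length 3
  offset=2 (pos 4, char 'e'): match length 3
  offset=3 (pos 3, char 'e'): match length 3
  offset=4 (pos 2, char 'e'): match length 3
  offset=5 (pos 1, char 'a'): match length 0
  offset=6 (pos 0, char 'a'): match length 0
Longest match has length 3, found at offsets 1, 2, 3, 4; take the smallest, offset 1.
next_char = character at position 6 + 3 = 9 -> 'a'

Best match: offset=1, length=3 (matching 'eee' starting at position 5)
LZ77 triple: (1, 3, 'a')


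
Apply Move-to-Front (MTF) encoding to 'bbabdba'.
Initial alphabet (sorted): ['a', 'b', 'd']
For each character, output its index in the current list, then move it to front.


MTF encoding:
'b': index 1 in ['a', 'b', 'd'] -> ['b', 'a', 'd']
'b': index 0 in ['b', 'a', 'd'] -> ['b', 'a', 'd']
'a': index 1 in ['b', 'a', 'd'] -> ['a', 'b', 'd']
'b': index 1 in ['a', 'b', 'd'] -> ['b', 'a', 'd']
'd': index 2 in ['b', 'a', 'd'] -> ['d', 'b', 'a']
'b': index 1 in ['d', 'b', 'a'] -> ['b', 'd', 'a']
'a': index 2 in ['b', 'd', 'a'] -> ['a', 'b', 'd']


Output: [1, 0, 1, 1, 2, 1, 2]


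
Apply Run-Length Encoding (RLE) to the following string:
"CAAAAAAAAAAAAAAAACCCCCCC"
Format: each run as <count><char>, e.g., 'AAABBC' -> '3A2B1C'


Scanning runs left to right:
  i=0: run of 'C' x 1 -> '1C'
  i=1: run of 'A' x 16 -> '16A'
  i=17: run of 'C' x 7 -> '7C'

RLE = 1C16A7C


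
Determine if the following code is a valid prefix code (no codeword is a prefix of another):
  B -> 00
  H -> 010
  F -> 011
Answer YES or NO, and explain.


Checking each pair (does one codeword prefix another?):
  B='00' vs H='010': no prefix
  B='00' vs F='011': no prefix
  H='010' vs B='00': no prefix
  H='010' vs F='011': no prefix
  F='011' vs B='00': no prefix
  F='011' vs H='010': no prefix
No violation found over all pairs.

YES -- this is a valid prefix code. No codeword is a prefix of any other codeword.


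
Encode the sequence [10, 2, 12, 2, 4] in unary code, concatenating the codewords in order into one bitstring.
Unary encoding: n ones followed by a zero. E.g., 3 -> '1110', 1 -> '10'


Encode each number as n ones followed by a terminating 0:
  10 -> 11111111110 (11 bits)
  2 -> 110 (3 bits)
  12 -> 1111111111110 (13 bits)
  2 -> 110 (3 bits)
  4 -> 11110 (5 bits)
Total length = 11 + 3 + 13 + 3 + 5 = 35 bits.

Unary([10, 2, 12, 2, 4]) = 11111111110110111111111111011011110 (35 bits)


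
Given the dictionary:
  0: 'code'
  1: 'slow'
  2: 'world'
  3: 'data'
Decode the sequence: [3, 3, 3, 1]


Look up each index in the dictionary:
  3 -> 'data'
  3 -> 'data'
  3 -> 'data'
  1 -> 'slow'

Decoded: "data data data slow"


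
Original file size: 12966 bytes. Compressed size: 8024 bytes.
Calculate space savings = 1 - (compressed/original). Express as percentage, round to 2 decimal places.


ratio = compressed/original = 8024/12966 = 0.618849
savings = 1 - ratio = 1 - 0.618849 = 0.381151
as a percentage: 0.381151 * 100 = 38.12%

Space savings = 1 - 8024/12966 = 38.12%


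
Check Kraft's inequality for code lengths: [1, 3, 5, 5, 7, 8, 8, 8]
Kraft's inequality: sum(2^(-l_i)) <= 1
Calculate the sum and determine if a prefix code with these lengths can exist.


Sum = 2^(-1) + 2^(-3) + 2^(-5) + 2^(-5) + 2^(-7) + 2^(-8) + 2^(-8) + 2^(-8)
    = 0.5 + 0.125 + 0.03125 + 0.03125 + 0.0078125 + 0.00390625 + 0.00390625 + 0.00390625
    = 181/256 = 0.70703125
Since 0.70703125 <= 1, Kraft's inequality IS satisfied.
A prefix code with these lengths CAN exist.

Kraft sum = 0.70703125. Satisfied.


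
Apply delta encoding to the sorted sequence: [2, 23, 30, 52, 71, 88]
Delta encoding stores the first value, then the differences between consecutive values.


First value: 2
Deltas:
  23 - 2 = 21
  30 - 23 = 7
  52 - 30 = 22
  71 - 52 = 19
  88 - 71 = 17


Delta encoded: [2, 21, 7, 22, 19, 17]


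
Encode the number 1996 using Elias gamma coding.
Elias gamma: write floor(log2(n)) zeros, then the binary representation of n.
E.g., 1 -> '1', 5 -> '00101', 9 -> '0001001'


num_bits = floor(log2(1996)) + 1 = 11
leading_zeros = num_bits - 1 = 10
binary(1996) = 11111001100

Elias gamma(1996) = '0000000000' + '11111001100' = 000000000011111001100 (21 bits)


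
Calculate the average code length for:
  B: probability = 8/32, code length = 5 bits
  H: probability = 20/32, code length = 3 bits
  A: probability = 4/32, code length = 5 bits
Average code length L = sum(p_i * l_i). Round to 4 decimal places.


Weighted contributions p_i * l_i:
  B: (8/32) * 5 = 40/32
  H: (20/32) * 3 = 60/32
  A: (4/32) * 5 = 20/32
Sum = (40 + 60 + 20)/32 = 120/32

L = 120/32 = 3.7500 bits/symbol


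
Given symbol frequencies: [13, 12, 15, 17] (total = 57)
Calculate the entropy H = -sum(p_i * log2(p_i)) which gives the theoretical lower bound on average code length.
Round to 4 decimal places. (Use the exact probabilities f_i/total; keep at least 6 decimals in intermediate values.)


Per-symbol terms -p_i * log2(p_i) with p_i = f_i/57:
  p = 13/57 = 0.228070: log2(p) = -2.132450, -p*log2(p) = 0.486348
  p = 12/57 = 0.210526: log2(p) = -2.247928, -p*log2(p) = 0.473248
  p = 15/57 = 0.263158: log2(p) = -1.925999, -p*log2(p) = 0.506842
  p = 17/57 = 0.298246: log2(p) = -1.745427, -p*log2(p) = 0.520566
H = 0.486348 + 0.473248 + 0.506842 + 0.520566 = 1.987004

H = 1.987 bits/symbol


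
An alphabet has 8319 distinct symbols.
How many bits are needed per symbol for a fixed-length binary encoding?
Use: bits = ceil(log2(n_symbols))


log2(8319) = 13.0222
Bracket: 2^13 = 8192 < 8319 <= 2^14 = 16384
So ceil(log2(8319)) = 14

bits = ceil(log2(8319)) = ceil(13.0222) = 14 bits


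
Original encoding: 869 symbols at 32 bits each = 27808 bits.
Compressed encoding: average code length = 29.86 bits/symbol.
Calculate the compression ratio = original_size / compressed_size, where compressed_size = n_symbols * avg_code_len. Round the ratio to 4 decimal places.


original_size = n_symbols * orig_bits = 869 * 32 = 27808 bits
compressed_size = n_symbols * avg_code_len = 869 * 29.86 = 25948.34 bits
ratio = original_size / compressed_size = 27808 / 25948.34 = 1.0717

Compression ratio = 1.0717


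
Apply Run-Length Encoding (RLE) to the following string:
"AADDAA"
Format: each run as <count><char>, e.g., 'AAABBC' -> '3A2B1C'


Scanning runs left to right:
  i=0: run of 'A' x 2 -> '2A'
  i=2: run of 'D' x 2 -> '2D'
  i=4: run of 'A' x 2 -> '2A'

RLE = 2A2D2A


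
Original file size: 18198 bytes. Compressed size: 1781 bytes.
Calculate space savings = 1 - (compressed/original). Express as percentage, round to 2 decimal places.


ratio = compressed/original = 1781/18198 = 0.097868
savings = 1 - ratio = 1 - 0.097868 = 0.902132
as a percentage: 0.902132 * 100 = 90.21%

Space savings = 1 - 1781/18198 = 90.21%


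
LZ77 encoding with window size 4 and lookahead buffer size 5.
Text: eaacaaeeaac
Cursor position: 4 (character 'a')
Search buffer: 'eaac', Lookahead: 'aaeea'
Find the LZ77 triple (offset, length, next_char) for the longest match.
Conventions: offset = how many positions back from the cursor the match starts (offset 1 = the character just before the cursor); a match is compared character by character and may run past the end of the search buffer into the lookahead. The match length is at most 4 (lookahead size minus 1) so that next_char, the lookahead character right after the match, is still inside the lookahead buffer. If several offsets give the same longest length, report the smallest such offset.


Try each offset into the search buffer:
  offset=1 (pos 3, char 'c'): match length 0
  offset=2 (pos 2, char 'a'): match length 1
  offset=3 (pos 1, char 'a'): match length 2
  offset=4 (pos 0, char 'e'): match length 0
Longest match has length 2 at offset 3.
next_char = character at position 4 + 2 = 6 -> 'e'

Best match: offset=3, length=2 (matching 'aa' starting at position 1)
LZ77 triple: (3, 2, 'e')


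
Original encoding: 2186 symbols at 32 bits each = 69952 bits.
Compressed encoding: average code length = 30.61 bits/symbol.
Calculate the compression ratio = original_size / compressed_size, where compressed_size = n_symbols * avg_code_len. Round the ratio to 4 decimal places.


original_size = n_symbols * orig_bits = 2186 * 32 = 69952 bits
compressed_size = n_symbols * avg_code_len = 2186 * 30.61 = 66913.46 bits
ratio = original_size / compressed_size = 69952 / 66913.46 = 1.0454

Compression ratio = 1.0454


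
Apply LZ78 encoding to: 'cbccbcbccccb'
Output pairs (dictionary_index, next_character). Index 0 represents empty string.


LZ78 encoding steps:
Dictionary: {0: ''}
Step 1: w='' (idx 0), next='c' -> output (0, 'c'), add 'c' as idx 1
Step 2: w='' (idx 0), next='b' -> output (0, 'b'), add 'b' as idx 2
Step 3: w='c' (idx 1), next='c' -> output (1, 'c'), add 'cc' as idx 3
Step 4: w='b' (idx 2), next='c' -> output (2, 'c'), add 'bc' as idx 4
Step 5: w='bc' (idx 4), next='c' -> output (4, 'c'), add 'bcc' as idx 5
Step 6: w='cc' (idx 3), next='b' -> output (3, 'b'), add 'ccb' as idx 6


Encoded: [(0, 'c'), (0, 'b'), (1, 'c'), (2, 'c'), (4, 'c'), (3, 'b')]


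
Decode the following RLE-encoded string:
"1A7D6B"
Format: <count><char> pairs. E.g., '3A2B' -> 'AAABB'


Expanding each <count><char> pair:
  1A -> 'A'
  7D -> 'DDDDDDD'
  6B -> 'BBBBBB'

Decoded = ADDDDDDDBBBBBB


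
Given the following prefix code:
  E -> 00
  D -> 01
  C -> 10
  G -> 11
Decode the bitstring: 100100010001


Decoding step by step:
Bits 10 -> C
Bits 01 -> D
Bits 00 -> E
Bits 01 -> D
Bits 00 -> E
Bits 01 -> D


Decoded message: CDEDED


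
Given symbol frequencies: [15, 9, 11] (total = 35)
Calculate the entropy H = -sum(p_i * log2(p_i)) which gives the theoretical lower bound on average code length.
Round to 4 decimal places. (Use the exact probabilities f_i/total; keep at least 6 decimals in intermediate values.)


Per-symbol terms -p_i * log2(p_i) with p_i = f_i/35:
  p = 15/35 = 0.428571: log2(p) = -1.222392, -p*log2(p) = 0.523882
  p = 9/35 = 0.257143: log2(p) = -1.959358, -p*log2(p) = 0.503835
  p = 11/35 = 0.314286: log2(p) = -1.669851, -p*log2(p) = 0.524810
H = 0.523882 + 0.503835 + 0.524810 = 1.552527

H = 1.5525 bits/symbol


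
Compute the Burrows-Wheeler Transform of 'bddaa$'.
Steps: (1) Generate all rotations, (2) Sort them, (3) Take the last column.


Rotations (sorted):
  0: $bddaa -> last char: a
  1: a$bdda -> last char: a
  2: aa$bdd -> last char: d
  3: bddaa$ -> last char: $
  4: daa$bd -> last char: d
  5: ddaa$b -> last char: b


BWT = aad$db


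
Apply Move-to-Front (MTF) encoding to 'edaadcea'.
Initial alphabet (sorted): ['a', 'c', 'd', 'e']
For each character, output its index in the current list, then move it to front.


MTF encoding:
'e': index 3 in ['a', 'c', 'd', 'e'] -> ['e', 'a', 'c', 'd']
'd': index 3 in ['e', 'a', 'c', 'd'] -> ['d', 'e', 'a', 'c']
'a': index 2 in ['d', 'e', 'a', 'c'] -> ['a', 'd', 'e', 'c']
'a': index 0 in ['a', 'd', 'e', 'c'] -> ['a', 'd', 'e', 'c']
'd': index 1 in ['a', 'd', 'e', 'c'] -> ['d', 'a', 'e', 'c']
'c': index 3 in ['d', 'a', 'e', 'c'] -> ['c', 'd', 'a', 'e']
'e': index 3 in ['c', 'd', 'a', 'e'] -> ['e', 'c', 'd', 'a']
'a': index 3 in ['e', 'c', 'd', 'a'] -> ['a', 'e', 'c', 'd']


Output: [3, 3, 2, 0, 1, 3, 3, 3]


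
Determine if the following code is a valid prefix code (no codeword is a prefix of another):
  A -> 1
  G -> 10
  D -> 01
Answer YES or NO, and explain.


Checking each pair (does one codeword prefix another?):
  A='1' vs G='10': prefix -- VIOLATION

NO -- this is NOT a valid prefix code. A (1) is a prefix of G (10).


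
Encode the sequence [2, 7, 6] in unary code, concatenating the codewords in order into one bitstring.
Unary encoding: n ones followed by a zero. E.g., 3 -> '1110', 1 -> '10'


Encode each number as n ones followed by a terminating 0:
  2 -> 110 (3 bits)
  7 -> 11111110 (8 bits)
  6 -> 1111110 (7 bits)
Total length = 3 + 8 + 7 = 18 bits.

Unary([2, 7, 6]) = 110111111101111110 (18 bits)


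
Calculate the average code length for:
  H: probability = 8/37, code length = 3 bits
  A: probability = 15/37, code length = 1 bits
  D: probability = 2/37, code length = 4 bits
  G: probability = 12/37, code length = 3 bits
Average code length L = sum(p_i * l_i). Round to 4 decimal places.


Weighted contributions p_i * l_i:
  H: (8/37) * 3 = 24/37
  A: (15/37) * 1 = 15/37
  D: (2/37) * 4 = 8/37
  G: (12/37) * 3 = 36/37
Sum = (24 + 15 + 8 + 36)/37 = 83/37

L = 83/37 = 2.2432 bits/symbol


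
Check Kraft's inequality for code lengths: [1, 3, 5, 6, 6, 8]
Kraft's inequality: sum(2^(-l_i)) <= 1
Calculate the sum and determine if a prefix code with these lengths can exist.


Sum = 2^(-1) + 2^(-3) + 2^(-5) + 2^(-6) + 2^(-6) + 2^(-8)
    = 0.5 + 0.125 + 0.03125 + 0.015625 + 0.015625 + 0.00390625
    = 177/256 = 0.69140625
Since 0.69140625 <= 1, Kraft's inequality IS satisfied.
A prefix code with these lengths CAN exist.

Kraft sum = 0.69140625. Satisfied.


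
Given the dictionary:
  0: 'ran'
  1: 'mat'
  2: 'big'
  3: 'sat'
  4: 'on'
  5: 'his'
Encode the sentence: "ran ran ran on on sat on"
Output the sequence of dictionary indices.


Look up each word in the dictionary:
  'ran' -> 0
  'ran' -> 0
  'ran' -> 0
  'on' -> 4
  'on' -> 4
  'sat' -> 3
  'on' -> 4

Encoded: [0, 0, 0, 4, 4, 3, 4]


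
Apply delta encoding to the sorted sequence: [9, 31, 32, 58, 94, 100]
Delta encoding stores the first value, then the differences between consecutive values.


First value: 9
Deltas:
  31 - 9 = 22
  32 - 31 = 1
  58 - 32 = 26
  94 - 58 = 36
  100 - 94 = 6


Delta encoded: [9, 22, 1, 26, 36, 6]


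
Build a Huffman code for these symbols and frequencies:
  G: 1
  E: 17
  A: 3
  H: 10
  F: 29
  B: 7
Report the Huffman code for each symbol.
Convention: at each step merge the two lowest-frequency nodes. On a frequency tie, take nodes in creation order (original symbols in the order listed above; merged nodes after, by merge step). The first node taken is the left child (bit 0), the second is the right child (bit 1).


Huffman tree construction:
Step 1: Merge G(1) + A(3) = 4
Step 2: Merge (G+A)(4) + B(7) = 11
Step 3: Merge H(10) + ((G+A)+B)(11) = 21
Step 4: Merge E(17) + (H+((G+A)+B))(21) = 38
Step 5: Merge F(29) + (E+(H+((G+A)+B)))(38) = 67
Read each symbol's code off the tree from the root (left child = 0, right child = 1).

Codes:
  G: 11100 (length 5)
  E: 10 (length 2)
  A: 11101 (length 5)
  H: 110 (length 3)
  F: 0 (length 1)
  B: 1111 (length 4)
Average code length: 141/67 = 2.1045 bits/symbol


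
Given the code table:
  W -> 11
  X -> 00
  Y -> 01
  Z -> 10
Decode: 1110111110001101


Decoding:
11 -> W
10 -> Z
11 -> W
11 -> W
10 -> Z
00 -> X
11 -> W
01 -> Y


Result: WZWWZXWY


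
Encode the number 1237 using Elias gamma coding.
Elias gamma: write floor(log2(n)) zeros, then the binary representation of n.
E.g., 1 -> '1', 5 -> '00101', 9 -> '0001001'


num_bits = floor(log2(1237)) + 1 = 11
leading_zeros = num_bits - 1 = 10
binary(1237) = 10011010101

Elias gamma(1237) = '0000000000' + '10011010101' = 000000000010011010101 (21 bits)


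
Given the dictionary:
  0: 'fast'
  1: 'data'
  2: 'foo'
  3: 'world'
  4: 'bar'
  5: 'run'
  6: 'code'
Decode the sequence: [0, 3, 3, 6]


Look up each index in the dictionary:
  0 -> 'fast'
  3 -> 'world'
  3 -> 'world'
  6 -> 'code'

Decoded: "fast world world code"


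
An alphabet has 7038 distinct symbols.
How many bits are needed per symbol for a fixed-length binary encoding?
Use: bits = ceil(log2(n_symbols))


log2(7038) = 12.7809
Bracket: 2^12 = 4096 < 7038 <= 2^13 = 8192
So ceil(log2(7038)) = 13

bits = ceil(log2(7038)) = ceil(12.7809) = 13 bits


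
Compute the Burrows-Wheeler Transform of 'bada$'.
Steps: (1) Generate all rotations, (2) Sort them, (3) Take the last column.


Rotations (sorted):
  0: $bada -> last char: a
  1: a$bad -> last char: d
  2: ada$b -> last char: b
  3: bada$ -> last char: $
  4: da$ba -> last char: a


BWT = adb$a


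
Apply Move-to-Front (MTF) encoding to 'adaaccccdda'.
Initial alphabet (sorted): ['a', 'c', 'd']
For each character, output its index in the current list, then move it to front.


MTF encoding:
'a': index 0 in ['a', 'c', 'd'] -> ['a', 'c', 'd']
'd': index 2 in ['a', 'c', 'd'] -> ['d', 'a', 'c']
'a': index 1 in ['d', 'a', 'c'] -> ['a', 'd', 'c']
'a': index 0 in ['a', 'd', 'c'] -> ['a', 'd', 'c']
'c': index 2 in ['a', 'd', 'c'] -> ['c', 'a', 'd']
'c': index 0 in ['c', 'a', 'd'] -> ['c', 'a', 'd']
'c': index 0 in ['c', 'a', 'd'] -> ['c', 'a', 'd']
'c': index 0 in ['c', 'a', 'd'] -> ['c', 'a', 'd']
'd': index 2 in ['c', 'a', 'd'] -> ['d', 'c', 'a']
'd': index 0 in ['d', 'c', 'a'] -> ['d', 'c', 'a']
'a': index 2 in ['d', 'c', 'a'] -> ['a', 'd', 'c']


Output: [0, 2, 1, 0, 2, 0, 0, 0, 2, 0, 2]


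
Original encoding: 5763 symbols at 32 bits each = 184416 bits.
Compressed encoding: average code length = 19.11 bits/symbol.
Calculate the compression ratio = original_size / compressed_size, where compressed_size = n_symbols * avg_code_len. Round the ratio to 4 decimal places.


original_size = n_symbols * orig_bits = 5763 * 32 = 184416 bits
compressed_size = n_symbols * avg_code_len = 5763 * 19.11 = 110130.93 bits
ratio = original_size / compressed_size = 184416 / 110130.93 = 1.6745

Compression ratio = 1.6745


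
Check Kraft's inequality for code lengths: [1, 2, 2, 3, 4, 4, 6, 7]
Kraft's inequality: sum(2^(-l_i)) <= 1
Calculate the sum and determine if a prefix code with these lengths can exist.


Sum = 2^(-1) + 2^(-2) + 2^(-2) + 2^(-3) + 2^(-4) + 2^(-4) + 2^(-6) + 2^(-7)
    = 0.5 + 0.25 + 0.25 + 0.125 + 0.0625 + 0.0625 + 0.015625 + 0.0078125
    = 163/128 = 1.2734375
Since 1.2734375 > 1, Kraft's inequality is NOT satisfied.
A prefix code with these lengths CANNOT exist.

Kraft sum = 1.2734375. Not satisfied.


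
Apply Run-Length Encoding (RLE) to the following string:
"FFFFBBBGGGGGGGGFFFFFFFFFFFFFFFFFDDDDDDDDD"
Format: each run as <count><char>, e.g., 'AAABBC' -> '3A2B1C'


Scanning runs left to right:
  i=0: run of 'F' x 4 -> '4F'
  i=4: run of 'B' x 3 -> '3B'
  i=7: run of 'G' x 8 -> '8G'
  i=15: run of 'F' x 17 -> '17F'
  i=32: run of 'D' x 9 -> '9D'

RLE = 4F3B8G17F9D


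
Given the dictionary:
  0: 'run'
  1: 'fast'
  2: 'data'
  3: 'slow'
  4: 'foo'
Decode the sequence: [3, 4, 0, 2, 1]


Look up each index in the dictionary:
  3 -> 'slow'
  4 -> 'foo'
  0 -> 'run'
  2 -> 'data'
  1 -> 'fast'

Decoded: "slow foo run data fast"


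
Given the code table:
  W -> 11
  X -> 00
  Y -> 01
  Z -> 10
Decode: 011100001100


Decoding:
01 -> Y
11 -> W
00 -> X
00 -> X
11 -> W
00 -> X


Result: YWXXWX


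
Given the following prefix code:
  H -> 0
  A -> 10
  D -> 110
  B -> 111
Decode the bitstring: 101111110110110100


Decoding step by step:
Bits 10 -> A
Bits 111 -> B
Bits 111 -> B
Bits 0 -> H
Bits 110 -> D
Bits 110 -> D
Bits 10 -> A
Bits 0 -> H


Decoded message: ABBHDDAH


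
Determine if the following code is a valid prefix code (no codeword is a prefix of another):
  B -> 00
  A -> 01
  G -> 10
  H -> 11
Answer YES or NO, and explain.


Checking each pair (does one codeword prefix another?):
  B='00' vs A='01': no prefix
  B='00' vs G='10': no prefix
  B='00' vs H='11': no prefix
  A='01' vs B='00': no prefix
  A='01' vs G='10': no prefix
  A='01' vs H='11': no prefix
  G='10' vs B='00': no prefix
  G='10' vs A='01': no prefix
  G='10' vs H='11': no prefix
  H='11' vs B='00': no prefix
  H='11' vs A='01': no prefix
  H='11' vs G='10': no prefix
No violation found over all pairs.

YES -- this is a valid prefix code. No codeword is a prefix of any other codeword.


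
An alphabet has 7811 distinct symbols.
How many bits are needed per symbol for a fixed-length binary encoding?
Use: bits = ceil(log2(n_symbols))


log2(7811) = 12.9313
Bracket: 2^12 = 4096 < 7811 <= 2^13 = 8192
So ceil(log2(7811)) = 13

bits = ceil(log2(7811)) = ceil(12.9313) = 13 bits


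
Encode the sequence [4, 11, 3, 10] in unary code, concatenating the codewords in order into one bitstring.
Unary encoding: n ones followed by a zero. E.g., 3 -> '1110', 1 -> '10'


Encode each number as n ones followed by a terminating 0:
  4 -> 11110 (5 bits)
  11 -> 111111111110 (12 bits)
  3 -> 1110 (4 bits)
  10 -> 11111111110 (11 bits)
Total length = 5 + 12 + 4 + 11 = 32 bits.

Unary([4, 11, 3, 10]) = 11110111111111110111011111111110 (32 bits)


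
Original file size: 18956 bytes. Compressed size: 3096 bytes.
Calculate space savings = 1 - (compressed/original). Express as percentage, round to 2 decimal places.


ratio = compressed/original = 3096/18956 = 0.163326
savings = 1 - ratio = 1 - 0.163326 = 0.836674
as a percentage: 0.836674 * 100 = 83.67%

Space savings = 1 - 3096/18956 = 83.67%


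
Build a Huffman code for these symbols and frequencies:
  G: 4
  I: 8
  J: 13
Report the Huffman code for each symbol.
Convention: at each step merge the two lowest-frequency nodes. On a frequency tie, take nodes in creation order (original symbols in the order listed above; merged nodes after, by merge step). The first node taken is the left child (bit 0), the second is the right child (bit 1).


Huffman tree construction:
Step 1: Merge G(4) + I(8) = 12
Step 2: Merge (G+I)(12) + J(13) = 25
Read each symbol's code off the tree from the root (left child = 0, right child = 1).

Codes:
  G: 00 (length 2)
  I: 01 (length 2)
  J: 1 (length 1)
Average code length: 37/25 = 1.4800 bits/symbol


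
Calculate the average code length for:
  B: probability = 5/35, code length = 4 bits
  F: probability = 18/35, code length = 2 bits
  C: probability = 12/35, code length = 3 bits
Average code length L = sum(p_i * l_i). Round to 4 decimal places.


Weighted contributions p_i * l_i:
  B: (5/35) * 4 = 20/35
  F: (18/35) * 2 = 36/35
  C: (12/35) * 3 = 36/35
Sum = (20 + 36 + 36)/35 = 92/35

L = 92/35 = 2.6286 bits/symbol


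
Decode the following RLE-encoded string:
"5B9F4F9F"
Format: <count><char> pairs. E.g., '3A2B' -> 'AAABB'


Expanding each <count><char> pair:
  5B -> 'BBBBB'
  9F -> 'FFFFFFFFF'
  4F -> 'FFFF'
  9F -> 'FFFFFFFFF'

Decoded = BBBBBFFFFFFFFFFFFFFFFFFFFFF


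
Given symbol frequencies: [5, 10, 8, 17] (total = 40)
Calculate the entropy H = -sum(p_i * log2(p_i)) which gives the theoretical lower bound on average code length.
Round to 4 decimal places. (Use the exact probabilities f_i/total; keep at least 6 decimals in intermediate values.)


Per-symbol terms -p_i * log2(p_i) with p_i = f_i/40:
  p = 5/40 = 0.125000: log2(p) = -3.000000, -p*log2(p) = 0.375000
  p = 10/40 = 0.250000: log2(p) = -2.000000, -p*log2(p) = 0.500000
  p = 8/40 = 0.200000: log2(p) = -2.321928, -p*log2(p) = 0.464386
  p = 17/40 = 0.425000: log2(p) = -1.234465, -p*log2(p) = 0.524648
H = 0.375000 + 0.500000 + 0.464386 + 0.524648 = 1.864034

H = 1.864 bits/symbol


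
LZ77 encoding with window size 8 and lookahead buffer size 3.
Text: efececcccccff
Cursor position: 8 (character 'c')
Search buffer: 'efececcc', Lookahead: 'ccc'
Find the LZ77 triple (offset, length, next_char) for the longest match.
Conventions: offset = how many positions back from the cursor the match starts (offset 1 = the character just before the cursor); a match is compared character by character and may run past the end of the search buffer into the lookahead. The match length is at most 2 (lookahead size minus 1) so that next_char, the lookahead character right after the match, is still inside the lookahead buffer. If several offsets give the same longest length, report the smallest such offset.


Try each offset into the search buffer:
  offset=1 (pos 7, char 'c'): match length 2
  offset=2 (pos 6, char 'c'): match length 2
  offset=3 (pos 5, char 'c'): match length 2
  offset=4 (pos 4, char 'e'): match length 0
  offset=5 (pos 3, char 'c'): match length 1
  offset=6 (pos 2, char 'e'): match length 0
  offset=7 (pos 1, char 'f'): match length 0
  offset=8 (pos 0, char 'e'): match length 0
Longest match has length 2, found at offsets 1, 2, 3; take the smallest, offset 1.
next_char = character at position 8 + 2 = 10 -> 'c'

Best match: offset=1, length=2 (matching 'cc' starting at position 7)
LZ77 triple: (1, 2, 'c')


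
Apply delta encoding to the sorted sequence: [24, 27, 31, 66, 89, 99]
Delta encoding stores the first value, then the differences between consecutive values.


First value: 24
Deltas:
  27 - 24 = 3
  31 - 27 = 4
  66 - 31 = 35
  89 - 66 = 23
  99 - 89 = 10


Delta encoded: [24, 3, 4, 35, 23, 10]


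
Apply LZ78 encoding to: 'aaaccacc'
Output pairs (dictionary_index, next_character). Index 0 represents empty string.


LZ78 encoding steps:
Dictionary: {0: ''}
Step 1: w='' (idx 0), next='a' -> output (0, 'a'), add 'a' as idx 1
Step 2: w='a' (idx 1), next='a' -> output (1, 'a'), add 'aa' as idx 2
Step 3: w='' (idx 0), next='c' -> output (0, 'c'), add 'c' as idx 3
Step 4: w='c' (idx 3), next='a' -> output (3, 'a'), add 'ca' as idx 4
Step 5: w='c' (idx 3), next='c' -> output (3, 'c'), add 'cc' as idx 5


Encoded: [(0, 'a'), (1, 'a'), (0, 'c'), (3, 'a'), (3, 'c')]


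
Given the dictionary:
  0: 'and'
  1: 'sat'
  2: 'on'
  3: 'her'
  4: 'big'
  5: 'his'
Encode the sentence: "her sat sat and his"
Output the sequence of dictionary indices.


Look up each word in the dictionary:
  'her' -> 3
  'sat' -> 1
  'sat' -> 1
  'and' -> 0
  'his' -> 5

Encoded: [3, 1, 1, 0, 5]


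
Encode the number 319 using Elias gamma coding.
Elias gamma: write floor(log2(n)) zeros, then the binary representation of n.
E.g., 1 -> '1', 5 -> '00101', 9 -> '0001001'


num_bits = floor(log2(319)) + 1 = 9
leading_zeros = num_bits - 1 = 8
binary(319) = 100111111

Elias gamma(319) = '00000000' + '100111111' = 00000000100111111 (17 bits)


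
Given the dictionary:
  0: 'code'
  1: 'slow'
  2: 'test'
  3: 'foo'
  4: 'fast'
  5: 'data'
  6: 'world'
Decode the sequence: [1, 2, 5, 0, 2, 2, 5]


Look up each index in the dictionary:
  1 -> 'slow'
  2 -> 'test'
  5 -> 'data'
  0 -> 'code'
  2 -> 'test'
  2 -> 'test'
  5 -> 'data'

Decoded: "slow test data code test test data"


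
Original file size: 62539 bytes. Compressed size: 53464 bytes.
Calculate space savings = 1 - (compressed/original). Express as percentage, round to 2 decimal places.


ratio = compressed/original = 53464/62539 = 0.854891
savings = 1 - ratio = 1 - 0.854891 = 0.145109
as a percentage: 0.145109 * 100 = 14.51%

Space savings = 1 - 53464/62539 = 14.51%


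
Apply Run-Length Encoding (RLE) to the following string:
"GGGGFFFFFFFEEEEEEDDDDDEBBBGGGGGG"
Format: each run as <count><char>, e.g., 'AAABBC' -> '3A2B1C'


Scanning runs left to right:
  i=0: run of 'G' x 4 -> '4G'
  i=4: run of 'F' x 7 -> '7F'
  i=11: run of 'E' x 6 -> '6E'
  i=17: run of 'D' x 5 -> '5D'
  i=22: run of 'E' x 1 -> '1E'
  i=23: run of 'B' x 3 -> '3B'
  i=26: run of 'G' x 6 -> '6G'

RLE = 4G7F6E5D1E3B6G


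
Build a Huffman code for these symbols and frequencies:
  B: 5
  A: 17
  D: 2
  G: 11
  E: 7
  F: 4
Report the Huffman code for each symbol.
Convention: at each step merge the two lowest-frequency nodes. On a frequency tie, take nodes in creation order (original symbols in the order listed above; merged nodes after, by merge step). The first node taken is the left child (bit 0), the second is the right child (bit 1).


Huffman tree construction:
Step 1: Merge D(2) + F(4) = 6
Step 2: Merge B(5) + (D+F)(6) = 11
Step 3: Merge E(7) + G(11) = 18
Step 4: Merge (B+(D+F))(11) + A(17) = 28
Step 5: Merge (E+G)(18) + ((B+(D+F))+A)(28) = 46
Read each symbol's code off the tree from the root (left child = 0, right child = 1).

Codes:
  B: 100 (length 3)
  A: 11 (length 2)
  D: 1010 (length 4)
  G: 01 (length 2)
  E: 00 (length 2)
  F: 1011 (length 4)
Average code length: 109/46 = 2.3696 bits/symbol


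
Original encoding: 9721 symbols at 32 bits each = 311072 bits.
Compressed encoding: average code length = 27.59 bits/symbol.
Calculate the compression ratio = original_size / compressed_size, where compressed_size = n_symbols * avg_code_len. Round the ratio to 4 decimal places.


original_size = n_symbols * orig_bits = 9721 * 32 = 311072 bits
compressed_size = n_symbols * avg_code_len = 9721 * 27.59 = 268202.39 bits
ratio = original_size / compressed_size = 311072 / 268202.39 = 1.1598

Compression ratio = 1.1598


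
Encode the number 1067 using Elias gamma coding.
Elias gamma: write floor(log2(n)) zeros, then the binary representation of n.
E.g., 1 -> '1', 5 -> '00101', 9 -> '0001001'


num_bits = floor(log2(1067)) + 1 = 11
leading_zeros = num_bits - 1 = 10
binary(1067) = 10000101011

Elias gamma(1067) = '0000000000' + '10000101011' = 000000000010000101011 (21 bits)


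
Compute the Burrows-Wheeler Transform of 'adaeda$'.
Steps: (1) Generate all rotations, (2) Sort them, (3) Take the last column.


Rotations (sorted):
  0: $adaeda -> last char: a
  1: a$adaed -> last char: d
  2: adaeda$ -> last char: $
  3: aeda$ad -> last char: d
  4: da$adae -> last char: e
  5: daeda$a -> last char: a
  6: eda$ada -> last char: a


BWT = ad$deaa


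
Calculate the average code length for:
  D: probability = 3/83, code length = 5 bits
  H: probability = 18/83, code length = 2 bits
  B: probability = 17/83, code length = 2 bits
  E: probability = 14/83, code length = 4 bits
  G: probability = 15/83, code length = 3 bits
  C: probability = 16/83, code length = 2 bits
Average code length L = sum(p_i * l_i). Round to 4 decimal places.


Weighted contributions p_i * l_i:
  D: (3/83) * 5 = 15/83
  H: (18/83) * 2 = 36/83
  B: (17/83) * 2 = 34/83
  E: (14/83) * 4 = 56/83
  G: (15/83) * 3 = 45/83
  C: (16/83) * 2 = 32/83
Sum = (15 + 36 + 34 + 56 + 45 + 32)/83 = 218/83

L = 218/83 = 2.6265 bits/symbol


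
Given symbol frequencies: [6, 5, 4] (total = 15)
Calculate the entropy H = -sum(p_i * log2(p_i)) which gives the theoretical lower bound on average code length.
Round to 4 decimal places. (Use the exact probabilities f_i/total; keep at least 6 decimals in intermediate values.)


Per-symbol terms -p_i * log2(p_i) with p_i = f_i/15:
  p = 6/15 = 0.400000: log2(p) = -1.321928, -p*log2(p) = 0.528771
  p = 5/15 = 0.333333: log2(p) = -1.584963, -p*log2(p) = 0.528321
  p = 4/15 = 0.266667: log2(p) = -1.906891, -p*log2(p) = 0.508504
H = 0.528771 + 0.528321 + 0.508504 = 1.565596

H = 1.5656 bits/symbol


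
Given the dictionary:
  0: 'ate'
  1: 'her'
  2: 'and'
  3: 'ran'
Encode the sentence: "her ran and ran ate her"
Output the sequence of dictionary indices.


Look up each word in the dictionary:
  'her' -> 1
  'ran' -> 3
  'and' -> 2
  'ran' -> 3
  'ate' -> 0
  'her' -> 1

Encoded: [1, 3, 2, 3, 0, 1]


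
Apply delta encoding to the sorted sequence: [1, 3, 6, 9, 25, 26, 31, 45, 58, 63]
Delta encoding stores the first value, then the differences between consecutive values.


First value: 1
Deltas:
  3 - 1 = 2
  6 - 3 = 3
  9 - 6 = 3
  25 - 9 = 16
  26 - 25 = 1
  31 - 26 = 5
  45 - 31 = 14
  58 - 45 = 13
  63 - 58 = 5


Delta encoded: [1, 2, 3, 3, 16, 1, 5, 14, 13, 5]


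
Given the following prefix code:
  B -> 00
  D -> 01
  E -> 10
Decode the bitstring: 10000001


Decoding step by step:
Bits 10 -> E
Bits 00 -> B
Bits 00 -> B
Bits 01 -> D


Decoded message: EBBD


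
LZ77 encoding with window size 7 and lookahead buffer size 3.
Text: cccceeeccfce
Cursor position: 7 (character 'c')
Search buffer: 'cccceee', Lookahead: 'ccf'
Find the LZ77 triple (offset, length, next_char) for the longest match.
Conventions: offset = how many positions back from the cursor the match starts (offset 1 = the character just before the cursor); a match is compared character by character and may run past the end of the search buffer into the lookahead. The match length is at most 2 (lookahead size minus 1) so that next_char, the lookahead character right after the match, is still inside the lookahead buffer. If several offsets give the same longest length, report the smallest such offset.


Try each offset into the search buffer:
  offset=1 (pos 6, char 'e'): match length 0
  offset=2 (pos 5, char 'e'): match length 0
  offset=3 (pos 4, char 'e'): match length 0
  offset=4 (pos 3, char 'c'): match length 1
  offset=5 (pos 2, char 'c'): match length 2
  offset=6 (pos 1, char 'c'): match length 2
  offset=7 (pos 0, char 'c'): match length 2
Longest match has length 2, found at offsets 5, 6, 7; take the smallest, offset 5.
next_char = character at position 7 + 2 = 9 -> 'f'

Best match: offset=5, length=2 (matching 'cc' starting at position 2)
LZ77 triple: (5, 2, 'f')


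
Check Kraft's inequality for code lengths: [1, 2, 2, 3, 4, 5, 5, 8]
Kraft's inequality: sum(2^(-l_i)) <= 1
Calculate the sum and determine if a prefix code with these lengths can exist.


Sum = 2^(-1) + 2^(-2) + 2^(-2) + 2^(-3) + 2^(-4) + 2^(-5) + 2^(-5) + 2^(-8)
    = 0.5 + 0.25 + 0.25 + 0.125 + 0.0625 + 0.03125 + 0.03125 + 0.00390625
    = 321/256 = 1.25390625
Since 1.25390625 > 1, Kraft's inequality is NOT satisfied.
A prefix code with these lengths CANNOT exist.

Kraft sum = 1.25390625. Not satisfied.


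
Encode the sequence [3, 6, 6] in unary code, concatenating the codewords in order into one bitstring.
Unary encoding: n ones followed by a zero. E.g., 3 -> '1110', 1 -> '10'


Encode each number as n ones followed by a terminating 0:
  3 -> 1110 (4 bits)
  6 -> 1111110 (7 bits)
  6 -> 1111110 (7 bits)
Total length = 4 + 7 + 7 = 18 bits.

Unary([3, 6, 6]) = 111011111101111110 (18 bits)


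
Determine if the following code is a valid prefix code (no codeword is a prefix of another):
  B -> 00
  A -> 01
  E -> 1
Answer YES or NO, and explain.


Checking each pair (does one codeword prefix another?):
  B='00' vs A='01': no prefix
  B='00' vs E='1': no prefix
  A='01' vs B='00': no prefix
  A='01' vs E='1': no prefix
  E='1' vs B='00': no prefix
  E='1' vs A='01': no prefix
No violation found over all pairs.

YES -- this is a valid prefix code. No codeword is a prefix of any other codeword.


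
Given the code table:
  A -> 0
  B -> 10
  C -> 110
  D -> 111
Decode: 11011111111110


Decoding:
110 -> C
111 -> D
111 -> D
111 -> D
10 -> B


Result: CDDDB


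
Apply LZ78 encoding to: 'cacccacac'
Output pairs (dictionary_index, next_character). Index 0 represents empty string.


LZ78 encoding steps:
Dictionary: {0: ''}
Step 1: w='' (idx 0), next='c' -> output (0, 'c'), add 'c' as idx 1
Step 2: w='' (idx 0), next='a' -> output (0, 'a'), add 'a' as idx 2
Step 3: w='c' (idx 1), next='c' -> output (1, 'c'), add 'cc' as idx 3
Step 4: w='c' (idx 1), next='a' -> output (1, 'a'), add 'ca' as idx 4
Step 5: w='ca' (idx 4), next='c' -> output (4, 'c'), add 'cac' as idx 5


Encoded: [(0, 'c'), (0, 'a'), (1, 'c'), (1, 'a'), (4, 'c')]


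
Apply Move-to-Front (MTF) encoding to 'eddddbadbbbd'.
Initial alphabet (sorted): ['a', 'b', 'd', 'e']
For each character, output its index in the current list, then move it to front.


MTF encoding:
'e': index 3 in ['a', 'b', 'd', 'e'] -> ['e', 'a', 'b', 'd']
'd': index 3 in ['e', 'a', 'b', 'd'] -> ['d', 'e', 'a', 'b']
'd': index 0 in ['d', 'e', 'a', 'b'] -> ['d', 'e', 'a', 'b']
'd': index 0 in ['d', 'e', 'a', 'b'] -> ['d', 'e', 'a', 'b']
'd': index 0 in ['d', 'e', 'a', 'b'] -> ['d', 'e', 'a', 'b']
'b': index 3 in ['d', 'e', 'a', 'b'] -> ['b', 'd', 'e', 'a']
'a': index 3 in ['b', 'd', 'e', 'a'] -> ['a', 'b', 'd', 'e']
'd': index 2 in ['a', 'b', 'd', 'e'] -> ['d', 'a', 'b', 'e']
'b': index 2 in ['d', 'a', 'b', 'e'] -> ['b', 'd', 'a', 'e']
'b': index 0 in ['b', 'd', 'a', 'e'] -> ['b', 'd', 'a', 'e']
'b': index 0 in ['b', 'd', 'a', 'e'] -> ['b', 'd', 'a', 'e']
'd': index 1 in ['b', 'd', 'a', 'e'] -> ['d', 'b', 'a', 'e']


Output: [3, 3, 0, 0, 0, 3, 3, 2, 2, 0, 0, 1]
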